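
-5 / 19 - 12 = -12.26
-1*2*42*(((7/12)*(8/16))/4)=-49/8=-6.12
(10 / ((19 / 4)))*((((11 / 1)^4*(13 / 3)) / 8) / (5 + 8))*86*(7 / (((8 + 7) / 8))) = 70511056 / 171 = 412345.36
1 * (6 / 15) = 2 / 5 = 0.40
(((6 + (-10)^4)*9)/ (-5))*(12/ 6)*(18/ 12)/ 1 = -270162/ 5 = -54032.40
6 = 6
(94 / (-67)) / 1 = -94 / 67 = -1.40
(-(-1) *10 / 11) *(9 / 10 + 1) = 19 / 11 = 1.73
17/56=0.30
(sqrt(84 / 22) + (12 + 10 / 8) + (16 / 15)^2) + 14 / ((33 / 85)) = sqrt(462) / 11 + 499439 / 9900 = 52.40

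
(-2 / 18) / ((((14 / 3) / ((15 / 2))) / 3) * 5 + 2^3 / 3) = -3 / 100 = -0.03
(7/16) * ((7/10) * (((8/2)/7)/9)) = 7/360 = 0.02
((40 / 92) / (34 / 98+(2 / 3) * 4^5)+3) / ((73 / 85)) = 3.49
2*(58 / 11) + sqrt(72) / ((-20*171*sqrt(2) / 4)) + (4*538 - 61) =6588323 / 3135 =2101.54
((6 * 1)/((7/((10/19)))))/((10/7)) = 6/19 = 0.32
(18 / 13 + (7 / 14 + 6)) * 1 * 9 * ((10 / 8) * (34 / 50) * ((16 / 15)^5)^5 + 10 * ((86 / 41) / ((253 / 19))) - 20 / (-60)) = 80880404265179170654709396557067929 / 184557983375789523124694824218750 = 438.24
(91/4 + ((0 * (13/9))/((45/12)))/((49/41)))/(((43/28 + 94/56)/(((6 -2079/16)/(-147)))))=8593/1440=5.97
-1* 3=-3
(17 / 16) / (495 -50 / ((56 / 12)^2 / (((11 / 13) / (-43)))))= 465647 / 216956520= 0.00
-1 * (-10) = 10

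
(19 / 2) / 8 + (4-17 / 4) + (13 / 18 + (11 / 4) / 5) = 1591 / 720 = 2.21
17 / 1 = 17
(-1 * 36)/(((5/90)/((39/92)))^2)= -1108809/529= -2096.05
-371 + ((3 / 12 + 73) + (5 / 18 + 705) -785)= -13589 / 36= -377.47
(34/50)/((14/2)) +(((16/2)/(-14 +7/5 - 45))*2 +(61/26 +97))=2030414/20475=99.17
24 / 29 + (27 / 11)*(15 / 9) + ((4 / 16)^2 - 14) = -46033 / 5104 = -9.02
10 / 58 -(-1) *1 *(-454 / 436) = -5493 / 6322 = -0.87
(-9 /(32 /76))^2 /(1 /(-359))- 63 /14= -10497807 /64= -164028.23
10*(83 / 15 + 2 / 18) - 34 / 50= 12547 / 225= 55.76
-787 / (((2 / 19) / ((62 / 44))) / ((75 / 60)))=-2317715 / 176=-13168.84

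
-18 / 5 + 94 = 452 / 5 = 90.40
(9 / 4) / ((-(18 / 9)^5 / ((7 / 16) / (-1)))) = 63 / 2048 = 0.03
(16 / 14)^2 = 64 / 49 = 1.31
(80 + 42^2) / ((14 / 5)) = 4610 / 7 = 658.57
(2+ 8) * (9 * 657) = 59130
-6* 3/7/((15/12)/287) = -2952/5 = -590.40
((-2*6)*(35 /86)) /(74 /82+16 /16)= -2.57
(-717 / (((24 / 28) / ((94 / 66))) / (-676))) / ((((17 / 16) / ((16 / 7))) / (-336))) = -108860530688 / 187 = -582141875.34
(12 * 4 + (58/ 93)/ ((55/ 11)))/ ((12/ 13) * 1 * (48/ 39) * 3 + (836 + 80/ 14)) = 13236587/ 232448850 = 0.06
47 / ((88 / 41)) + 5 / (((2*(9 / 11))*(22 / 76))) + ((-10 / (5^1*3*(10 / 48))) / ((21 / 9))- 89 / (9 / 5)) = -509011 / 27720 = -18.36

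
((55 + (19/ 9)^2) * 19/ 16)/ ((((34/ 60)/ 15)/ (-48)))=-4575200/ 51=-89709.80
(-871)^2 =758641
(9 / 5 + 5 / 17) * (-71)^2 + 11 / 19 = 17049597 / 1615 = 10557.03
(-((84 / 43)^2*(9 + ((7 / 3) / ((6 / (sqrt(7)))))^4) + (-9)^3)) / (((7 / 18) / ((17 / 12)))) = 2514.95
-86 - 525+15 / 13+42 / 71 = -562342 / 923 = -609.25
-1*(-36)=36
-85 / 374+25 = 545 / 22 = 24.77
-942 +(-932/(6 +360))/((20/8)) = -862862/915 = -943.02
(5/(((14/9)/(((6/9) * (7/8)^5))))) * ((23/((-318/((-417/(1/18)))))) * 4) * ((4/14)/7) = 21148155/217088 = 97.42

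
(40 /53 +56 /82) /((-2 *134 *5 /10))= -1562 /145591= -0.01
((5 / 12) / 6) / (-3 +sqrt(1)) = -5 / 144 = -0.03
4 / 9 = 0.44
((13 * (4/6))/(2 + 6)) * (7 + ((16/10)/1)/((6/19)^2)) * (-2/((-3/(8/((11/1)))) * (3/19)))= 76.66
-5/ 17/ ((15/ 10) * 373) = -10/ 19023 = -0.00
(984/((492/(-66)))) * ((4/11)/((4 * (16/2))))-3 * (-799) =4791/2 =2395.50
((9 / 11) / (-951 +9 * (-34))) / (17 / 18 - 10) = 54 / 751267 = 0.00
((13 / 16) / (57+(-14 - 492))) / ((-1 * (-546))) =-1 / 301728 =-0.00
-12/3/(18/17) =-34/9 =-3.78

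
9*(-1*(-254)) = 2286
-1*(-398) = 398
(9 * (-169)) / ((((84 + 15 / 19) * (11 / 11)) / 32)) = -102752 / 179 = -574.03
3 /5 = 0.60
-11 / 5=-2.20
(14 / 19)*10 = 140 / 19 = 7.37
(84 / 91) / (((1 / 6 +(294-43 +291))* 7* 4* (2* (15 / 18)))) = 54 / 1480115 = 0.00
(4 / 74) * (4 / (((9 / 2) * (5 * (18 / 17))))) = 136 / 14985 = 0.01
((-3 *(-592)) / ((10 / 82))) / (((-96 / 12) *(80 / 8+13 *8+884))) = -4551 / 2495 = -1.82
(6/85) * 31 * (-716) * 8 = -1065408/85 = -12534.21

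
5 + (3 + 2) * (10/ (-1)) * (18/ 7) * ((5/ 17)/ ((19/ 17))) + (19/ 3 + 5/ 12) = -11749/ 532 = -22.08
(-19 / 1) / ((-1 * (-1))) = -19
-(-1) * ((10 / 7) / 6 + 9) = 194 / 21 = 9.24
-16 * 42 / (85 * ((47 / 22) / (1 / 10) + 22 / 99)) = -66528 / 181645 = -0.37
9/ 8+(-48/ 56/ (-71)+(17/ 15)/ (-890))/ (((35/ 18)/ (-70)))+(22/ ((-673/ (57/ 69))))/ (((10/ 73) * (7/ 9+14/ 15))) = 12148778769/ 19562360200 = 0.62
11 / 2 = 5.50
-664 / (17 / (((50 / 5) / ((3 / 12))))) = -26560 / 17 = -1562.35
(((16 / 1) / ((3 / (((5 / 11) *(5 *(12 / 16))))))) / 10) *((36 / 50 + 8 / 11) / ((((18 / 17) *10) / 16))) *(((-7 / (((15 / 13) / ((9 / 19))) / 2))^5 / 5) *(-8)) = 2334708537982119936 / 117034366796875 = 19948.91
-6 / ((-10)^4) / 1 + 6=29997 / 5000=6.00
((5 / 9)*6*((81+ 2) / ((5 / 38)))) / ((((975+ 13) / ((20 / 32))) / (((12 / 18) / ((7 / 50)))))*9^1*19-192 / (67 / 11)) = 13207375 / 356366754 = 0.04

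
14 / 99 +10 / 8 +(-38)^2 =572375 / 396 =1445.39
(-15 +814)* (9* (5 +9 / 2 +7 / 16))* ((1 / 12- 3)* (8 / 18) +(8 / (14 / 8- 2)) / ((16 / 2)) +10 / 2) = -42347 / 2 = -21173.50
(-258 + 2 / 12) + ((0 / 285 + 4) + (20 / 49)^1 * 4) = -74147 / 294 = -252.20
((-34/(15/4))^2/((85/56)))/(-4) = -13.54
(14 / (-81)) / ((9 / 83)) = -1162 / 729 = -1.59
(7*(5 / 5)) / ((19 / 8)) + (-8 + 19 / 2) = 169 / 38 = 4.45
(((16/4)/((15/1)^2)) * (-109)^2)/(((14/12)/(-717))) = -22716472/175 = -129808.41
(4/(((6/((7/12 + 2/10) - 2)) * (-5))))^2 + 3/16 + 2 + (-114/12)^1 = -5901809/810000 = -7.29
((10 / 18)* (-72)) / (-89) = 40 / 89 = 0.45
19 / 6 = 3.17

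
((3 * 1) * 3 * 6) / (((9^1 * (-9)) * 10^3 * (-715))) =1 / 1072500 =0.00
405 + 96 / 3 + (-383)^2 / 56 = 171161 / 56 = 3056.45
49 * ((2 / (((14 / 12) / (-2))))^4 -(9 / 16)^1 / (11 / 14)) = 29045025 / 4312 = 6735.86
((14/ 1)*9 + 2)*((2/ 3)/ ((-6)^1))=-128/ 9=-14.22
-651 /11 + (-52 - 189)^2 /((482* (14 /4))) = -1906 /77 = -24.75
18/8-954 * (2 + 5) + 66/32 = -106779/16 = -6673.69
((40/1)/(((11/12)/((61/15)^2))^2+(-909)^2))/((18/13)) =57598698560/1647439976139849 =0.00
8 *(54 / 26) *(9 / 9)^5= 216 / 13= 16.62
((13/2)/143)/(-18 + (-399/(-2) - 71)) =1/2431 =0.00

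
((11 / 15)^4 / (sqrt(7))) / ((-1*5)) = -14641*sqrt(7) / 1771875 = -0.02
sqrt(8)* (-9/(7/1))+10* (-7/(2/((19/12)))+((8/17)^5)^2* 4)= -1340120547723065/24191926805388-18* sqrt(2)/7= -59.03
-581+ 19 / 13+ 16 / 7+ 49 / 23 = -1203731 / 2093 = -575.12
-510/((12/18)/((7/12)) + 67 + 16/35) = -2550/343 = -7.43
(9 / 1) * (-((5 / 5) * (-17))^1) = 153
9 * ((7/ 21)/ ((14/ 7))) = 3/ 2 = 1.50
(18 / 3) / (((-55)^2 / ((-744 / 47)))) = -4464 / 142175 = -0.03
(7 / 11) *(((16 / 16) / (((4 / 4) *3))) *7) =49 / 33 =1.48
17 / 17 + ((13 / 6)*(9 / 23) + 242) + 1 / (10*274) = 243.85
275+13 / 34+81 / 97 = 910965 / 3298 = 276.22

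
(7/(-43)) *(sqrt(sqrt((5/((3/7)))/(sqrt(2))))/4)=-7 *2^(7/8) *3^(3/4) *35^(1/4)/1032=-0.07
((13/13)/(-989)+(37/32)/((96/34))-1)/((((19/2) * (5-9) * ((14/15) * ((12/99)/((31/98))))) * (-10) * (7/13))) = -0.01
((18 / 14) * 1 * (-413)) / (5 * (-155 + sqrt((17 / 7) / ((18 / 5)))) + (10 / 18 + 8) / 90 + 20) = 290324250 * sqrt(1190) / 2617217151853 + 108294386130 / 153953950109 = 0.71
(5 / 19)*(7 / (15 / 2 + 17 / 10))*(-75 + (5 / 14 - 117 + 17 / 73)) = -4890525 / 127604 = -38.33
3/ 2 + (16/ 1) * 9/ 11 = 321/ 22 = 14.59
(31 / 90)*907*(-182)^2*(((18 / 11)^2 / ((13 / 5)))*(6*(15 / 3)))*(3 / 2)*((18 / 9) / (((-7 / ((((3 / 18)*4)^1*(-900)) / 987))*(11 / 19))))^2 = 68404477190400000 / 1584756481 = 43164030.57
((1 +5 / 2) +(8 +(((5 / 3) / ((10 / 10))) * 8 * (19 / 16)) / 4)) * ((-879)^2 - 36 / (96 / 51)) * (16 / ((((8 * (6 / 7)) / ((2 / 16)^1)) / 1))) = 1783554675 / 512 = 3483505.22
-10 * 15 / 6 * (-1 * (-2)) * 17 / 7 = -850 / 7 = -121.43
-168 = -168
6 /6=1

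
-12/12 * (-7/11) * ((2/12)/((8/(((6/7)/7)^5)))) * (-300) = -48600/443889677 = -0.00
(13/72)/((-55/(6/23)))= -13/15180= -0.00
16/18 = 8/9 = 0.89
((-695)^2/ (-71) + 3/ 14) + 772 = -5994769/ 994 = -6030.95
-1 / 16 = -0.06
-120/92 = -30/23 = -1.30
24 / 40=3 / 5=0.60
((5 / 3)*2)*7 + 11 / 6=151 / 6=25.17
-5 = -5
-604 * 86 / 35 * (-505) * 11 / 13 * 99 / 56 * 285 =203535194445 / 637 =319521498.34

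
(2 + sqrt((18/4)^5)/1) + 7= 9 + 243 *sqrt(2)/8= 51.96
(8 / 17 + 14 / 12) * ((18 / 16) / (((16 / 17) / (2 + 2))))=501 / 64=7.83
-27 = -27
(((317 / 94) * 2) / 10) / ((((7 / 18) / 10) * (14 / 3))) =8559 / 2303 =3.72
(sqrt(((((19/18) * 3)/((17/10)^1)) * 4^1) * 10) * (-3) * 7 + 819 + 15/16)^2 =3068840337/4352 - 459165 * sqrt(1938)/68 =407896.14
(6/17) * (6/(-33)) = -12/187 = -0.06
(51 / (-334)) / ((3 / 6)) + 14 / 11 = 1777 / 1837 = 0.97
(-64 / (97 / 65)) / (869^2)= -4160 / 73250617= -0.00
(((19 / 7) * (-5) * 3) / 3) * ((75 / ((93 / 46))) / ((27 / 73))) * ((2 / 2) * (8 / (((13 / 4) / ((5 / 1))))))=-1276040000 / 76167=-16753.19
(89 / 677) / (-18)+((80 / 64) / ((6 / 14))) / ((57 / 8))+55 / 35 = 3198497 / 1620738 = 1.97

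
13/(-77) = -13/77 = -0.17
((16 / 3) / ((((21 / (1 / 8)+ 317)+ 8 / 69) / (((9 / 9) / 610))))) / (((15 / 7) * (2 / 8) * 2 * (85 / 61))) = 2576 / 213390375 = 0.00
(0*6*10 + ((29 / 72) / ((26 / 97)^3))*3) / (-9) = -26467517 / 3796416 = -6.97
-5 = -5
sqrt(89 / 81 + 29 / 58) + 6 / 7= 6 / 7 + sqrt(518) / 18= 2.12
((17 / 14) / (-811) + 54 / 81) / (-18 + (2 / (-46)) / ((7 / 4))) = -521111 / 14121132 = -0.04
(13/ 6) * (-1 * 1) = -13/ 6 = -2.17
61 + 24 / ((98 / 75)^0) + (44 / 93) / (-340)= 671914 / 7905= 85.00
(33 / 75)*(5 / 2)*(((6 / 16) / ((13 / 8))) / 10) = 0.03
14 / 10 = 1.40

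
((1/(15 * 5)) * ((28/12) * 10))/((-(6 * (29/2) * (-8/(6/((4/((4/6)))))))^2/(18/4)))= -7/2422080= -0.00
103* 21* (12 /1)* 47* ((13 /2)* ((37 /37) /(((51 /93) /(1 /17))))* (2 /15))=163877532 /1445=113410.06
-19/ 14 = -1.36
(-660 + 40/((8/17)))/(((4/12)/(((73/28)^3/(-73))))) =9192525/21952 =418.76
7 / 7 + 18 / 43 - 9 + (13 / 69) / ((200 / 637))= -4142717 / 593400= -6.98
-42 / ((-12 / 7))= 49 / 2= 24.50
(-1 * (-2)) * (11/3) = 22/3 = 7.33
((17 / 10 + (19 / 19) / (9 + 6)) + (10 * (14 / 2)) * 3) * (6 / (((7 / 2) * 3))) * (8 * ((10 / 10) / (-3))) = -101648 / 315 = -322.69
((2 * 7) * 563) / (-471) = -7882 / 471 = -16.73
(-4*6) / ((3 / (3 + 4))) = -56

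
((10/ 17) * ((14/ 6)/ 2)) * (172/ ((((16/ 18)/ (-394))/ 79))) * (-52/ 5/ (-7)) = -104396604/ 17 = -6140976.71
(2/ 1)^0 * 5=5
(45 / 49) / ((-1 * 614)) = -45 / 30086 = -0.00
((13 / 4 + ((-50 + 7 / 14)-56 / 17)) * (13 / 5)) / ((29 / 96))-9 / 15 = -1052607 / 2465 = -427.02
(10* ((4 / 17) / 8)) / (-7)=-5 / 119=-0.04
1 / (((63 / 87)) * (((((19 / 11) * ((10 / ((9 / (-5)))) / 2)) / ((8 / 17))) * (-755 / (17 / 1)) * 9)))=2552 / 7531125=0.00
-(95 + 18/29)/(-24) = 2773/696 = 3.98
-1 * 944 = -944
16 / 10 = 8 / 5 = 1.60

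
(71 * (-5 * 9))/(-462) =1065/154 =6.92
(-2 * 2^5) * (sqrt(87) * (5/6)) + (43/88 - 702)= -61733/88 - 160 * sqrt(87)/3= -1198.97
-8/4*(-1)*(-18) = -36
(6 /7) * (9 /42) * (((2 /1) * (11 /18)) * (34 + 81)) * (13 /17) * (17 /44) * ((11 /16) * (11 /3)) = 180895 /9408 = 19.23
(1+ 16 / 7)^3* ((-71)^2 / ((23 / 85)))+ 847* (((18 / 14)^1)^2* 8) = 230510557 / 343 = 672042.44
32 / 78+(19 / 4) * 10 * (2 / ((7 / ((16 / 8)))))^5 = 2165872 / 655473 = 3.30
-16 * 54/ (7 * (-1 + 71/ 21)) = -1296/ 25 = -51.84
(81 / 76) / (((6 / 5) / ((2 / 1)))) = 135 / 76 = 1.78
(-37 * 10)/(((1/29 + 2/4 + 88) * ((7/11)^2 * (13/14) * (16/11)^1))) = -1428163/186914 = -7.64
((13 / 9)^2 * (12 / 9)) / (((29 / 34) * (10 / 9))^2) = 195364 / 63075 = 3.10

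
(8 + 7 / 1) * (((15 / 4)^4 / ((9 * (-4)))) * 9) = -759375 / 1024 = -741.58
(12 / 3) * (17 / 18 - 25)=-866 / 9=-96.22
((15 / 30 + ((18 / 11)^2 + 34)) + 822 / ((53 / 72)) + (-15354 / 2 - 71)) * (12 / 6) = -84576479 / 6413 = -13188.29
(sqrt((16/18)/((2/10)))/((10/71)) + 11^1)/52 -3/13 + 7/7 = 71 * sqrt(10)/780 + 51/52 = 1.27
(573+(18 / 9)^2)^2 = 332929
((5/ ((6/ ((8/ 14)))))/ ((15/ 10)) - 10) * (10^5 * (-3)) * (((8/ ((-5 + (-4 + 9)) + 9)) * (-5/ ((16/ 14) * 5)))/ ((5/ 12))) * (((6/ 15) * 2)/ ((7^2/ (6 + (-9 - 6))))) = 39040000/ 49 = 796734.69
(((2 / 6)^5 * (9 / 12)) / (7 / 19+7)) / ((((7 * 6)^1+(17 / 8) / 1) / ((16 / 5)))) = 152 / 5003775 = 0.00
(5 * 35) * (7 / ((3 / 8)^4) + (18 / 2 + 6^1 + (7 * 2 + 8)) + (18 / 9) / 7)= 5546125 / 81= 68470.68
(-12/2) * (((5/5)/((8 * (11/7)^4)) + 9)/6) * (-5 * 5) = 26413825/117128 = 225.51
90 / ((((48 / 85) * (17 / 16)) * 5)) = 30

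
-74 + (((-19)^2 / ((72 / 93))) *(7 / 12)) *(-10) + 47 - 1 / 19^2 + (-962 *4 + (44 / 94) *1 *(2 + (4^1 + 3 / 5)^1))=-80528820431 / 12216240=-6591.95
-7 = -7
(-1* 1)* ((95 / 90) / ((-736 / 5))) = 95 / 13248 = 0.01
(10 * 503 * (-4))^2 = 404814400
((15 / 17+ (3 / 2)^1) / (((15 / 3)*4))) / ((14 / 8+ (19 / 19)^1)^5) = 10368 / 13689335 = 0.00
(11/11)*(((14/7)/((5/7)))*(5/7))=2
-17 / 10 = -1.70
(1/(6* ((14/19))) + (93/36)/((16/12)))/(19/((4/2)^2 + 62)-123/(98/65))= -55979/2103232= -0.03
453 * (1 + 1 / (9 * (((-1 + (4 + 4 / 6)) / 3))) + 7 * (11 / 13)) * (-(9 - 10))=454359 / 143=3177.34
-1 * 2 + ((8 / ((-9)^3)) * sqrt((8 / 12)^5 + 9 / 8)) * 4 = -2 - 8 * sqrt(14658) / 19683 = -2.05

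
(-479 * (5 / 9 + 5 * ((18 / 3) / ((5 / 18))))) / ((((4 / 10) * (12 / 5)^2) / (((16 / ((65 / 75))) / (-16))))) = 292489375 / 11232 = 26040.72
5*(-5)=-25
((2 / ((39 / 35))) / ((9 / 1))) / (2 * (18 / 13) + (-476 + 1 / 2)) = -140 / 331857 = -0.00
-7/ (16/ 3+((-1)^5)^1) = -21/ 13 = -1.62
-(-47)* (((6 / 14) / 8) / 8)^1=141 / 448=0.31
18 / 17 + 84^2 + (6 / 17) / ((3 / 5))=119980 / 17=7057.65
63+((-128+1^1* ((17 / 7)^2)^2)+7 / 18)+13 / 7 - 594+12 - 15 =-27009869 / 43218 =-624.97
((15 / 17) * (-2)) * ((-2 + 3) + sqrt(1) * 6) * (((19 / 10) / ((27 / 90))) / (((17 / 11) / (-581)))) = 8500030 / 289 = 29411.87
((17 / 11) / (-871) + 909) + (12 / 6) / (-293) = 2551750654 / 2807233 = 908.99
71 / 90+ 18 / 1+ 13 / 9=607 / 30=20.23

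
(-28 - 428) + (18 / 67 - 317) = -51773 / 67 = -772.73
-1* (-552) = 552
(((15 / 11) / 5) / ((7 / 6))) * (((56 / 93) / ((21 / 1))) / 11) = 16 / 26257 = 0.00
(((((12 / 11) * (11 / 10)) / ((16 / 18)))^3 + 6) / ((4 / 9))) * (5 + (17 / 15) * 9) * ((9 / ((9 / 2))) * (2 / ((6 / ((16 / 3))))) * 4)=2571954 / 625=4115.13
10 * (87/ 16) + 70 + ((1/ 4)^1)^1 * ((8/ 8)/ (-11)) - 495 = -32617/ 88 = -370.65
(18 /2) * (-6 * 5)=-270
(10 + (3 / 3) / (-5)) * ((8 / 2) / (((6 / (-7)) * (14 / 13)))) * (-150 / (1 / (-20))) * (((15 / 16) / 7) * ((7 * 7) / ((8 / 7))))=-11704875 / 16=-731554.69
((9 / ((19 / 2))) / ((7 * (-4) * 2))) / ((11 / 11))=-9 / 532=-0.02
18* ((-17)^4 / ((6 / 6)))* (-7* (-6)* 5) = 315709380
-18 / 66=-0.27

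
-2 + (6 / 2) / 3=-1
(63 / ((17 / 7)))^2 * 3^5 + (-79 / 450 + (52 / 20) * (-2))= 21265798259 / 130050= 163520.17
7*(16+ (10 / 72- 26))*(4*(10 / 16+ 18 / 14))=-37985 / 72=-527.57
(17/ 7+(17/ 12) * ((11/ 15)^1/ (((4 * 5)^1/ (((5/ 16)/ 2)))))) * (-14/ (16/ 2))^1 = -392989/ 92160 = -4.26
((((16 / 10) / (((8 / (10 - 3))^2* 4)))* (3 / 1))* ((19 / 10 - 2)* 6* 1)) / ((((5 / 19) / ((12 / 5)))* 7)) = -3591 / 5000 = -0.72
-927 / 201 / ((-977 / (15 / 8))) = 4635 / 523672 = 0.01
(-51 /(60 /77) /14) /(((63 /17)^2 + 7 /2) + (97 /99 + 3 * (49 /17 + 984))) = -5350257 /3409127020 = -0.00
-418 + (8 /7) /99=-289666 /693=-417.99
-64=-64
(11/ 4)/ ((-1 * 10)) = -11/ 40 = -0.28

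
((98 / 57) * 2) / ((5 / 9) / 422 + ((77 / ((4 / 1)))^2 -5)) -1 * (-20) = 4222755668 / 211038529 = 20.01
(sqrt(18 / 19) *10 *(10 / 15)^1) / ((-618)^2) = 5 *sqrt(38) / 1814139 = 0.00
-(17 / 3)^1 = -17 / 3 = -5.67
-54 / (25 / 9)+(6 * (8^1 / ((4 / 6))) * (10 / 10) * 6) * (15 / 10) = 15714 / 25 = 628.56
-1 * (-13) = 13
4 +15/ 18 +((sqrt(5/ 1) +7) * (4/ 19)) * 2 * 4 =32 * sqrt(5)/ 19 +1895/ 114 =20.39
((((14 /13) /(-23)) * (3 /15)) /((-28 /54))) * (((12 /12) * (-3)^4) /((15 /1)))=729 /7475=0.10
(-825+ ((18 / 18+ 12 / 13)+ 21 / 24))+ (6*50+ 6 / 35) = -1900191 / 3640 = -522.03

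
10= 10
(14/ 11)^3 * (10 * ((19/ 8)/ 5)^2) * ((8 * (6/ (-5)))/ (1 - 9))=5.58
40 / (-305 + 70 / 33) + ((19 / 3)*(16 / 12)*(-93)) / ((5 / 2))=-9423248 / 29985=-314.27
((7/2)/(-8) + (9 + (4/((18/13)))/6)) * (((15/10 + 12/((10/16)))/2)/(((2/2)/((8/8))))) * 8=89861/120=748.84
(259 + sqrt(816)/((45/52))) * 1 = 208 * sqrt(51)/45 + 259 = 292.01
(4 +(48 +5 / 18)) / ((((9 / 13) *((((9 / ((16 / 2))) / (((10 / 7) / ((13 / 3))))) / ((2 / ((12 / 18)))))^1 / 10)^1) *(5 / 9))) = 75280 / 63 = 1194.92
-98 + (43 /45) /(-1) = -4453 /45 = -98.96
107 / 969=0.11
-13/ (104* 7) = -1/ 56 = -0.02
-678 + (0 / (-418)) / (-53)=-678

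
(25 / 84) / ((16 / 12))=25 / 112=0.22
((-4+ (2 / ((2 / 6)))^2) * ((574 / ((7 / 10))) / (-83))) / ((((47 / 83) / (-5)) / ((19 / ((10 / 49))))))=12214720 / 47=259887.66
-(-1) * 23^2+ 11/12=6359/12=529.92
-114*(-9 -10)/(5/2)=4332/5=866.40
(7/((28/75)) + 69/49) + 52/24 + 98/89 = 1225927/52332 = 23.43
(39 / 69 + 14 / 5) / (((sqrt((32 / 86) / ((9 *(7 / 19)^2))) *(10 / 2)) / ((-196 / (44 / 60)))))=-325.94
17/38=0.45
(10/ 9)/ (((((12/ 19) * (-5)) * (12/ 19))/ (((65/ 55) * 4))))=-4693/ 1782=-2.63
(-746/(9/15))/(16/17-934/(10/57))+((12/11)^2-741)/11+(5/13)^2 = -20417697363292/305316227931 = -66.87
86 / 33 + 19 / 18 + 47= 10031 / 198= 50.66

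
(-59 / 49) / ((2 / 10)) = -295 / 49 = -6.02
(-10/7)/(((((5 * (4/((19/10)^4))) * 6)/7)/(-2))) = 130321/60000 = 2.17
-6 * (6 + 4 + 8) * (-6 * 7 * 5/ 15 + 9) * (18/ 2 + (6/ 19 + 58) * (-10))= -5890860/ 19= -310045.26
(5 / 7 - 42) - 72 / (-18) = -261 / 7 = -37.29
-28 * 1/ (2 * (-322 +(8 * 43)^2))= -7/ 59007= -0.00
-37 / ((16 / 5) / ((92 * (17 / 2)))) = -72335 / 8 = -9041.88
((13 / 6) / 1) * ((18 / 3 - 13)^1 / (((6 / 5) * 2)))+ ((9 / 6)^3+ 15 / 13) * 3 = 3401 / 468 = 7.27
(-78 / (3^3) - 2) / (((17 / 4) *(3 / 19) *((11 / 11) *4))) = -1.82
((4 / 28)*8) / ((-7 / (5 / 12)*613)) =-10 / 90111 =-0.00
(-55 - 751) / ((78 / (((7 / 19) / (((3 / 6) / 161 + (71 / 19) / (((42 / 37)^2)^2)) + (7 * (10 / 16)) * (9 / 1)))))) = -5176824912 / 56607292039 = -0.09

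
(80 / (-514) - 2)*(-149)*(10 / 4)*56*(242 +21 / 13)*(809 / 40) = 221556342.36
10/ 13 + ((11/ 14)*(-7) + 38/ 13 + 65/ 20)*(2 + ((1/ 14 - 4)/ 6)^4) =828122405/ 369847296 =2.24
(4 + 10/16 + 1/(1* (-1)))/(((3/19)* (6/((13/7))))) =7163/1008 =7.11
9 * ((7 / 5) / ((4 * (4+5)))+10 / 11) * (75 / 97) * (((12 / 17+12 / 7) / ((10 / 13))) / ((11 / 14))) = 5270616 / 199529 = 26.42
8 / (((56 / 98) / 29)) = 406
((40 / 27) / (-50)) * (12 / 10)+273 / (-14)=-8791 / 450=-19.54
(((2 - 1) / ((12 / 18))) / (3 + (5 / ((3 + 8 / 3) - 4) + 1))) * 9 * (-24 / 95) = -324 / 665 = -0.49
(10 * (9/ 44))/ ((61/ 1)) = 45/ 1342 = 0.03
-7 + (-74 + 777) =696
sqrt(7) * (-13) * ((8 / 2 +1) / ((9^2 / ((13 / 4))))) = -845 * sqrt(7) / 324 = -6.90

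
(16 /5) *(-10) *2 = -64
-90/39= -2.31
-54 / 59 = -0.92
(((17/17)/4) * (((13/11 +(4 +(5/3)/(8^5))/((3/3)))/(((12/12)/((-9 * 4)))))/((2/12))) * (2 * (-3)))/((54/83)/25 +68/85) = 313929532575/154451968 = 2032.54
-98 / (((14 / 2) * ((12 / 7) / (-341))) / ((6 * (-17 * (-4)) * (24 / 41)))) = 27269088 / 41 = 665099.71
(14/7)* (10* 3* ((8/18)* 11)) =880/3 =293.33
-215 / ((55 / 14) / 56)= -33712 / 11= -3064.73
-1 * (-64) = 64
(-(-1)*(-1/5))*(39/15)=-13/25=-0.52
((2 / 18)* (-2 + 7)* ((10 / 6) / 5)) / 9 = 5 / 243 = 0.02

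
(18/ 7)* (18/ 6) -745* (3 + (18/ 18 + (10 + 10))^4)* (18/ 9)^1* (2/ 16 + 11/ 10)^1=-2484873393/ 7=-354981913.29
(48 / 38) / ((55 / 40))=192 / 209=0.92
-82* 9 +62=-676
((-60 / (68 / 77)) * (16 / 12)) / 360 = -0.25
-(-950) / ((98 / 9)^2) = 38475 / 4802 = 8.01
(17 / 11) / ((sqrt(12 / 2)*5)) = 17*sqrt(6) / 330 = 0.13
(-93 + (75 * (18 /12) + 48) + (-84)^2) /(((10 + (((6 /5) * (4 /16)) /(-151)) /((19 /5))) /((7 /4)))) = 286122501 /229508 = 1246.68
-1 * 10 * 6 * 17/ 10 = -102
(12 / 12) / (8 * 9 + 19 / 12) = 12 / 883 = 0.01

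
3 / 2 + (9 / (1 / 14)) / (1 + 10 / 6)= 48.75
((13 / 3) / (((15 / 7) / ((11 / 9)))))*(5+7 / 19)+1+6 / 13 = 491177 / 33345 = 14.73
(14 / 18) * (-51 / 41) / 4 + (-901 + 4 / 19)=-8422841 / 9348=-901.03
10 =10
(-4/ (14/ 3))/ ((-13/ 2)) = 12/ 91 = 0.13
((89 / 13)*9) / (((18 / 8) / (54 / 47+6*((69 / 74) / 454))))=163194138 / 5131789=31.80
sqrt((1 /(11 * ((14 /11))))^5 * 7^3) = sqrt(2) /56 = 0.03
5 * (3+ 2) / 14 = 25 / 14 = 1.79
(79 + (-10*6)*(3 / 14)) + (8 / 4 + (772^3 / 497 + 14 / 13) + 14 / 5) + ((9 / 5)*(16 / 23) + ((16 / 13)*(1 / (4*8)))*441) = 1375832037197 / 1486030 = 925844.05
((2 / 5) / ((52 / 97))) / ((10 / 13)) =97 / 100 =0.97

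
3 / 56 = 0.05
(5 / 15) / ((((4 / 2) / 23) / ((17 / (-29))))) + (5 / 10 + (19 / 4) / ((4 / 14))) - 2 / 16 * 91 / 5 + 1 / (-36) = 32821 / 2610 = 12.58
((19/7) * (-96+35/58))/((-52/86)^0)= -105127/406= -258.93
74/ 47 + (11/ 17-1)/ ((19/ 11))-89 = -87.63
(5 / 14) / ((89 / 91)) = 65 / 178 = 0.37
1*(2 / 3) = 2 / 3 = 0.67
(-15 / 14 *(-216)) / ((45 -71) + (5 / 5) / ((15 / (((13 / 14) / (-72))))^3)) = -799967508480000 / 89872892930197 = -8.90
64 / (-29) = -64 / 29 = -2.21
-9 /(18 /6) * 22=-66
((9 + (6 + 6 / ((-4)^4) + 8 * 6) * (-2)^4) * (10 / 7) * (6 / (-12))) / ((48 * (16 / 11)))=-128095 / 14336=-8.94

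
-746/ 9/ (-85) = 746/ 765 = 0.98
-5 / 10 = -1 / 2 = -0.50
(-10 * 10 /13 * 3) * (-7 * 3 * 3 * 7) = 132300 /13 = 10176.92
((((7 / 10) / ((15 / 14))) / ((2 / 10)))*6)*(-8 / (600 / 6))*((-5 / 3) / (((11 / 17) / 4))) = 13328 / 825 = 16.16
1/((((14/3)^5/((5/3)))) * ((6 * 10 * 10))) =27/21512960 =0.00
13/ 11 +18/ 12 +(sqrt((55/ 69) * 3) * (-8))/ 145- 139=-2999/ 22- 8 * sqrt(1265)/ 3335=-136.40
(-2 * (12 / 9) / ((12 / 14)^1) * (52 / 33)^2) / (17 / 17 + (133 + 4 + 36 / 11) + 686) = -208 / 22275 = -0.01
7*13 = 91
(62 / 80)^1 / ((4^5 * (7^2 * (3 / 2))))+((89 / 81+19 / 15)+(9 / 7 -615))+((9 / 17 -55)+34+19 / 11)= -630.09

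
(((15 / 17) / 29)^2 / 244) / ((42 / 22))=825 / 415127692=0.00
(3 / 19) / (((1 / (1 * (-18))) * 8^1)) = -27 / 76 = -0.36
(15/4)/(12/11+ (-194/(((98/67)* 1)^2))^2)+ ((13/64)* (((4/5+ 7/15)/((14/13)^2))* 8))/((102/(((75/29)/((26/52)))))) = 437563997116208185/4837346679201776544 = 0.09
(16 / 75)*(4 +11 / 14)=536 / 525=1.02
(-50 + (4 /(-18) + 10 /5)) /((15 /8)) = -3472 /135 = -25.72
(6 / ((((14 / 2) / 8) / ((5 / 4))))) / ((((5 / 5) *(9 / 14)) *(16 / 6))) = 5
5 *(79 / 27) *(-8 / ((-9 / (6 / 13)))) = 6.00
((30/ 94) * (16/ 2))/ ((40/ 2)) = 0.13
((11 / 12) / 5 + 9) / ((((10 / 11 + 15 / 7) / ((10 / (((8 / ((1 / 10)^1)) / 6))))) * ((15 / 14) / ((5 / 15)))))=296989 / 423000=0.70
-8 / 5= -1.60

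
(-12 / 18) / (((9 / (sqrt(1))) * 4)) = -1 / 54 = -0.02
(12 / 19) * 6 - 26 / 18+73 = 12884 / 171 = 75.35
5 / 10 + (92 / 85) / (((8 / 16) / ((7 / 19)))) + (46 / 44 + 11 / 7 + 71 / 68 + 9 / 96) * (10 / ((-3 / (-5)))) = 381282593 / 5969040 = 63.88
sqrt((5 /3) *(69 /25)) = sqrt(115) /5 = 2.14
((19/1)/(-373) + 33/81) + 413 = 4162913/10071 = 413.36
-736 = -736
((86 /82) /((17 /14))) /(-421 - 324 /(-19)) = -11438 /5349475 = -0.00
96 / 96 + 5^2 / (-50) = 1 / 2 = 0.50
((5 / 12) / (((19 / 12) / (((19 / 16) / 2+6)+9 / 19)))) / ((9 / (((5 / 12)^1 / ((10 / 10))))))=107425 / 1247616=0.09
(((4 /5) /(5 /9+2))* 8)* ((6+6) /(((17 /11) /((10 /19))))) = 76032 /7429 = 10.23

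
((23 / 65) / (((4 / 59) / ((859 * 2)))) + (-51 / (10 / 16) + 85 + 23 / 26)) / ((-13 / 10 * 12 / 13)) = -7475.77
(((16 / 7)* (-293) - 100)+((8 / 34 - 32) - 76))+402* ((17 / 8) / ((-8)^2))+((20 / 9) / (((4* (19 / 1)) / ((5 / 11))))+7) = -49115250169 / 57302784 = -857.12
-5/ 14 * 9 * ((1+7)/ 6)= -30/ 7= -4.29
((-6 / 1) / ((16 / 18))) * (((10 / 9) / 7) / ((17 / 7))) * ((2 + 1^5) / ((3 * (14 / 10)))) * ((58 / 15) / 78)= -145 / 9282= -0.02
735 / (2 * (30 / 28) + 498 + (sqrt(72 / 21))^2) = 343 / 235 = 1.46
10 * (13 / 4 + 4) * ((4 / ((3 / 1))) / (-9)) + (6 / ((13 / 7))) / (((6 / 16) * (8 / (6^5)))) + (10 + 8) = 8381.41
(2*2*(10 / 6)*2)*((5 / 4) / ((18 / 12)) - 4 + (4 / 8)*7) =40 / 9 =4.44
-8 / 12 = -2 / 3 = -0.67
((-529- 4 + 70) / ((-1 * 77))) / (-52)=-463 / 4004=-0.12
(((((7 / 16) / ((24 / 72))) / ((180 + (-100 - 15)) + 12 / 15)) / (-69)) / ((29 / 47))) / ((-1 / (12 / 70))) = 3 / 37352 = 0.00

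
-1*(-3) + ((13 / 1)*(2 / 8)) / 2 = 37 / 8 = 4.62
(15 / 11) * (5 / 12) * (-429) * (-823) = 802425 / 4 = 200606.25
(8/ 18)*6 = 8/ 3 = 2.67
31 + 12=43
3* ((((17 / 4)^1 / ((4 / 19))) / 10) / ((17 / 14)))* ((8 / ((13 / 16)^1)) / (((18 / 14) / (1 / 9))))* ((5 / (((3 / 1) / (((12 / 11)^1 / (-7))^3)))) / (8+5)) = -9728 / 4723719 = -0.00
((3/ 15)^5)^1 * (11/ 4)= 11/ 12500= 0.00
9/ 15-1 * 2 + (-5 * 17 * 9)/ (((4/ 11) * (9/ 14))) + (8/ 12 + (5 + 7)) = -97837/ 30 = -3261.23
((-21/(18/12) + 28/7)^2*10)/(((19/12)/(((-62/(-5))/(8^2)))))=2325/19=122.37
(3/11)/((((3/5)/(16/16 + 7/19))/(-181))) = -23530/209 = -112.58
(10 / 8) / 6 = 5 / 24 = 0.21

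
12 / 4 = 3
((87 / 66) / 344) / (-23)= -29 / 174064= -0.00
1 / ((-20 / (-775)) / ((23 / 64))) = 3565 / 256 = 13.93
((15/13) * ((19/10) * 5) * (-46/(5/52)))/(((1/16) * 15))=-27968/5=-5593.60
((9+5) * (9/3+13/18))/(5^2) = 469/225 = 2.08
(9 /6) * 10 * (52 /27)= 260 /9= 28.89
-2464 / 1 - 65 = -2529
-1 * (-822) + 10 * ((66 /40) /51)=27959 /34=822.32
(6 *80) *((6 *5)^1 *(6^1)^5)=111974400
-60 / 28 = -15 / 7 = -2.14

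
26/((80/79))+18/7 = 28.25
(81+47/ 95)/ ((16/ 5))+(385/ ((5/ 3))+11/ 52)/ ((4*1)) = 329083/ 3952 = 83.27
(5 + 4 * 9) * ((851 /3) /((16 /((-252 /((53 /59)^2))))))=-226999.55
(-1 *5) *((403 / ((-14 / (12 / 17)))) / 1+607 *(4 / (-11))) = 1577650 / 1309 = 1205.23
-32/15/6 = -16/45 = -0.36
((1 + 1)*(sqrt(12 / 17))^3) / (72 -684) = -4*sqrt(51) / 14739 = -0.00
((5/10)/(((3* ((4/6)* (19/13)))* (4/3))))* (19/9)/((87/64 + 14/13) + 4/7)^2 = 27559168/920535867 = 0.03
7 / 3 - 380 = -1133 / 3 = -377.67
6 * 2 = 12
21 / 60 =7 / 20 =0.35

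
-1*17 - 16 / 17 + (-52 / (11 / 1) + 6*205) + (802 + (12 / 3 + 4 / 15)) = 5648143 / 2805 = 2013.60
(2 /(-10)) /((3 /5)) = -1 /3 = -0.33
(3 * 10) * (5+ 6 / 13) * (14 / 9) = 9940 / 39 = 254.87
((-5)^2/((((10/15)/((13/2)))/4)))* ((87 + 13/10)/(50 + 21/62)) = 5337735/3121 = 1710.26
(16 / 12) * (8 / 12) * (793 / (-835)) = -6344 / 7515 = -0.84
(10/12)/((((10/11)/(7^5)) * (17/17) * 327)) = 184877/3924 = 47.11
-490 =-490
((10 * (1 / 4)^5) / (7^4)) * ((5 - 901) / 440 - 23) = -1377 / 13522432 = -0.00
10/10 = 1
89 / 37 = 2.41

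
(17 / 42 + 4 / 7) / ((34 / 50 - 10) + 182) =1025 / 181314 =0.01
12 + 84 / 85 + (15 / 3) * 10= 5354 / 85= 62.99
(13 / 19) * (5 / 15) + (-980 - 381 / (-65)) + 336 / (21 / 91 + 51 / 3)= -7072181 / 7410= -954.41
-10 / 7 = -1.43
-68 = -68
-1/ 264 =-0.00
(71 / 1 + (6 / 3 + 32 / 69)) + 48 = 8381 / 69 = 121.46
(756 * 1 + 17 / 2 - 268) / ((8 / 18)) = 8937 / 8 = 1117.12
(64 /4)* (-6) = -96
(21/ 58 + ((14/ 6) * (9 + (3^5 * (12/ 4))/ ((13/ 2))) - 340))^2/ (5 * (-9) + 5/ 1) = -81.07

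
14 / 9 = 1.56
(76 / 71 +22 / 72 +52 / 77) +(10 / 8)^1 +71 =3655847 / 49203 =74.30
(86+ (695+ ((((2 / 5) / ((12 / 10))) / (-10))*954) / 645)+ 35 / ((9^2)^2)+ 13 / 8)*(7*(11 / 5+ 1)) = 618195503954 / 35265375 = 17529.82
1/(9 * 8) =1/72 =0.01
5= 5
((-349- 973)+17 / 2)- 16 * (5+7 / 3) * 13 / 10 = -43981 / 30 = -1466.03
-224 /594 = -112 /297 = -0.38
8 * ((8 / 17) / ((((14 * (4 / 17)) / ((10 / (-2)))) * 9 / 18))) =-11.43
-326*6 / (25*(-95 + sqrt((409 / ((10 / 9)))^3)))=-43200216*sqrt(4090) / 249338226205 - 7432800 / 49867645241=-0.01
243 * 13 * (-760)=-2400840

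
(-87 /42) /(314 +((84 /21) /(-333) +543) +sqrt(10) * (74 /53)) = -7741282900401 /3202625691562094 +6306146541 * sqrt(10) /1601312845781047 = -0.00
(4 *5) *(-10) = -200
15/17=0.88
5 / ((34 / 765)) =112.50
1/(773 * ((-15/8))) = -8/11595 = -0.00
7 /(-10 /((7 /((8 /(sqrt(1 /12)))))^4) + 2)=-16807 /5893438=-0.00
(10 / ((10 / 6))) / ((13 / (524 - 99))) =2550 / 13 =196.15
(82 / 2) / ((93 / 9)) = 123 / 31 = 3.97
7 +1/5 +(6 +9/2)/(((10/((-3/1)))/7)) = -297/20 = -14.85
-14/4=-7/2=-3.50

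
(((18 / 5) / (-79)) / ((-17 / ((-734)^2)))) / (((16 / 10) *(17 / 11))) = 13334211 / 22831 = 584.04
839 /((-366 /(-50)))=114.62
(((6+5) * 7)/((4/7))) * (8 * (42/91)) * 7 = 45276/13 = 3482.77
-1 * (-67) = 67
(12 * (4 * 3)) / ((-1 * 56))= -18 / 7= -2.57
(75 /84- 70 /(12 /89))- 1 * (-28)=-490.27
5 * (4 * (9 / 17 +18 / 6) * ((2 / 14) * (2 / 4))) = 600 / 119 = 5.04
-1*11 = -11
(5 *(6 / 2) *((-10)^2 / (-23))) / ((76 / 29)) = -10875 / 437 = -24.89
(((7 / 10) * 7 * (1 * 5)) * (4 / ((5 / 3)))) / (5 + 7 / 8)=2352 / 235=10.01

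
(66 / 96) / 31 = 11 / 496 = 0.02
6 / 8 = 3 / 4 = 0.75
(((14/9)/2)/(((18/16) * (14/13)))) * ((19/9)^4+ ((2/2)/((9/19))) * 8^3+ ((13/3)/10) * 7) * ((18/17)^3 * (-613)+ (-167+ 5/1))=-101605212873164/161170965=-630418.84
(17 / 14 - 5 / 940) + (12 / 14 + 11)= 17195 / 1316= 13.07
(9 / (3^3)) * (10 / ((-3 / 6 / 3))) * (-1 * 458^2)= 4195280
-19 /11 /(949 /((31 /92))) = -589 /960388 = -0.00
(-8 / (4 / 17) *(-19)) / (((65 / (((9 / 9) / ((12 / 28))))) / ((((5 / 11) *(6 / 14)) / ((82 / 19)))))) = 6137 / 5863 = 1.05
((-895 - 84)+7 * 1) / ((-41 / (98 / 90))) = 5292 / 205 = 25.81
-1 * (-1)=1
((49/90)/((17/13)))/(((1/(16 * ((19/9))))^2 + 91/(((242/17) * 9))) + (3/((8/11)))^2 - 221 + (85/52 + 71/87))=-1342713404032/647660940586735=-0.00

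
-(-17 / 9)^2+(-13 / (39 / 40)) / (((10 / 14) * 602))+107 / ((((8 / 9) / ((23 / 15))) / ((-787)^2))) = 15927066520541 / 139320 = 114320029.58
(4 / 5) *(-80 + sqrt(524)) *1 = -64 + 8 *sqrt(131) / 5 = -45.69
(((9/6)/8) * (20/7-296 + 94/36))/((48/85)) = -3111595/32256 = -96.47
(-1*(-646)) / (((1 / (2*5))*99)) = 6460 / 99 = 65.25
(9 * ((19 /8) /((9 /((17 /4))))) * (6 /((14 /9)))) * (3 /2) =26163 /448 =58.40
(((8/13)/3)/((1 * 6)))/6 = 2/351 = 0.01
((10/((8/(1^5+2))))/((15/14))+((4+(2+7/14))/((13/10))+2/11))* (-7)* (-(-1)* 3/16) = -11.39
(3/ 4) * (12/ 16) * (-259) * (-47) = 109557/ 16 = 6847.31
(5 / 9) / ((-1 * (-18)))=0.03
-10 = -10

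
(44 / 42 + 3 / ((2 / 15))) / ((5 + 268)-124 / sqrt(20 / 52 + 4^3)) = 1978* sqrt(1209) / 14040845 + 26703 / 308590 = 0.09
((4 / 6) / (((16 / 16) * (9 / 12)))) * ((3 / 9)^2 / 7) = 8 / 567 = 0.01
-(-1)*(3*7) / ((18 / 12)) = 14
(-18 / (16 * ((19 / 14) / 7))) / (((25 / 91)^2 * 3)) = -1217307 / 47500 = -25.63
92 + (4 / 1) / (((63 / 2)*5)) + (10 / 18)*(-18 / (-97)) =2814986 / 30555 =92.13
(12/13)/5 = 12/65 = 0.18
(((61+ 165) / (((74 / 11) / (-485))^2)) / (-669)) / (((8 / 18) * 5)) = -1929738855 / 2442296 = -790.13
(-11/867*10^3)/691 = -11000/599097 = -0.02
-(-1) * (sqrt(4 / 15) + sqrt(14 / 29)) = 2 * sqrt(15) / 15 + sqrt(406) / 29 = 1.21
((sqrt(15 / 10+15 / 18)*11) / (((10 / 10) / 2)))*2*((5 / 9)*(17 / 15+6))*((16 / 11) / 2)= 3424*sqrt(21) / 81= 193.71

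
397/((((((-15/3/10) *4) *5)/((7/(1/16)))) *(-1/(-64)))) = -284569.60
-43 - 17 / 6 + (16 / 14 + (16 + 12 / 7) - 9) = -1511 / 42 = -35.98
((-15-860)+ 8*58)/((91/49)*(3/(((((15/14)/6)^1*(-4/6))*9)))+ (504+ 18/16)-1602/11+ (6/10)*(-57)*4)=-1.89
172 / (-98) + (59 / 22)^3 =9147843 / 521752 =17.53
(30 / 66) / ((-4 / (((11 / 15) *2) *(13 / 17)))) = -13 / 102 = -0.13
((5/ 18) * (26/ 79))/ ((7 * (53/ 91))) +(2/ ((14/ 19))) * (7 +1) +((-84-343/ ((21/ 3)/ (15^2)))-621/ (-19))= -55403770561/ 5011839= -11054.58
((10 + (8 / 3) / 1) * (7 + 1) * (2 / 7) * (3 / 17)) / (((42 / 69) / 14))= 13984 / 119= 117.51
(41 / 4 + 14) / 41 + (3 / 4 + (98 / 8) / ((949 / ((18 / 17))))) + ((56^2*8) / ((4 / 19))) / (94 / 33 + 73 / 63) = 109255085468591 / 3673709962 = 29739.71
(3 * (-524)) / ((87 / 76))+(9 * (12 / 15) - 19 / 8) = -1587363 / 1160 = -1368.42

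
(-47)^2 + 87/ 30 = 22119/ 10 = 2211.90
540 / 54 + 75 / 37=445 / 37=12.03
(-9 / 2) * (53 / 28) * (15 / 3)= -2385 / 56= -42.59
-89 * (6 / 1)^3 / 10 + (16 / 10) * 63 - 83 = -9523 / 5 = -1904.60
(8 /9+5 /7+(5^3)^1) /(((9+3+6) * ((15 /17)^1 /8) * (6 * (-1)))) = -271184 /25515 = -10.63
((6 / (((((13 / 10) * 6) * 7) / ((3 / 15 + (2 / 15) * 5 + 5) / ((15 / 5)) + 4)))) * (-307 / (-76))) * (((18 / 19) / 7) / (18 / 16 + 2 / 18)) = 5923872 / 20466173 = 0.29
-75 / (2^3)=-75 / 8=-9.38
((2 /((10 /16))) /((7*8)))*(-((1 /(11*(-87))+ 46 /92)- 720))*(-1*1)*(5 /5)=-275425 /6699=-41.11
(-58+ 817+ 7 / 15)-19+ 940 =25207 / 15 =1680.47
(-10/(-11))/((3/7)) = 70/33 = 2.12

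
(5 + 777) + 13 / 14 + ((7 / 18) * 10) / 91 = 782.97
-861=-861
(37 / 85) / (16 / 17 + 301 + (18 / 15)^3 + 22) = 925 / 692047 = 0.00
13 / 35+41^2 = 58848 / 35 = 1681.37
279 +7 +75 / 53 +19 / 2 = 31473 / 106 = 296.92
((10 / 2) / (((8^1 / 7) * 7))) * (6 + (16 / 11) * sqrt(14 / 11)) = 10 * sqrt(154) / 121 + 15 / 4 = 4.78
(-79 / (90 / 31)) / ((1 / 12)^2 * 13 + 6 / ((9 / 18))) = -19592 / 8705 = -2.25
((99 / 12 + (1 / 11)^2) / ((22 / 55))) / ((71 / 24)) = 59955 / 8591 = 6.98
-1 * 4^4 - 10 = -266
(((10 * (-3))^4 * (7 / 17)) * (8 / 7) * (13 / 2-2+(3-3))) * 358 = 10439280000 / 17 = 614075294.12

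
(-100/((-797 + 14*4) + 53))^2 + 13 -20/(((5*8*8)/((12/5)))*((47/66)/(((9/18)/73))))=13.02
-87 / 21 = -29 / 7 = -4.14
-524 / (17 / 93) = -48732 / 17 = -2866.59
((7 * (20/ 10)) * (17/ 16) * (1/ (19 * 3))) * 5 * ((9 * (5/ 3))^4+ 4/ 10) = 30122113/ 456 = 66057.27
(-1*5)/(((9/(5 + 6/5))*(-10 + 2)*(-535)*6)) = -31/231120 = -0.00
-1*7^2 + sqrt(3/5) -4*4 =-65 + sqrt(15)/5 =-64.23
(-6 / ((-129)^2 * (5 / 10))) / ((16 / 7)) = -7 / 22188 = -0.00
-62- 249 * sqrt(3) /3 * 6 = -498 * sqrt(3)- 62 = -924.56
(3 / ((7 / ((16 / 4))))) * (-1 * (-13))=156 / 7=22.29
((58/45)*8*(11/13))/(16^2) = 319/9360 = 0.03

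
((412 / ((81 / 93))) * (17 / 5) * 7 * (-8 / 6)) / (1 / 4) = -60044.17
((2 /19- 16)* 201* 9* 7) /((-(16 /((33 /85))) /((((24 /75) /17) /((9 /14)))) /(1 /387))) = 10906126 /29514125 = 0.37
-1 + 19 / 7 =12 / 7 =1.71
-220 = -220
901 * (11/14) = 9911/14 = 707.93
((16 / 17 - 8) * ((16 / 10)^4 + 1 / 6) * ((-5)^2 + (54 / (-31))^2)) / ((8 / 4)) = -1357880282 / 2042125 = -664.93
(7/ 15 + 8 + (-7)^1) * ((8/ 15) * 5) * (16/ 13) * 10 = 5632/ 117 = 48.14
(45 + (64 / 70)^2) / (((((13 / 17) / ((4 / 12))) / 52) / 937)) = 3577589684 / 3675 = 973493.79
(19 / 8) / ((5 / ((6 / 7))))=57 / 140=0.41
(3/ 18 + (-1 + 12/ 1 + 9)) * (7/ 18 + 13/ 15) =13673/ 540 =25.32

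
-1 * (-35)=35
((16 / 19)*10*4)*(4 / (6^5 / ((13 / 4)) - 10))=16640 / 294253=0.06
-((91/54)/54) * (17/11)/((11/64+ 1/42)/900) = -17326400/78111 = -221.82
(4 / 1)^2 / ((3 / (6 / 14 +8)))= 44.95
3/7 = 0.43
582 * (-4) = -2328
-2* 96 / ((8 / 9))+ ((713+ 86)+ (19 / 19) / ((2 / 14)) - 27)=563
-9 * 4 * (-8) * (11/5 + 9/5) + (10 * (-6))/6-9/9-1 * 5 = 1136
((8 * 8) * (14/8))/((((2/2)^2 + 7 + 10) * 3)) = 56/27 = 2.07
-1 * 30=-30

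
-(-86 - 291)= 377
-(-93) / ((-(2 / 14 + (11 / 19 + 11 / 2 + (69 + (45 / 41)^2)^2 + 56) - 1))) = -69903675618 / 3750680434021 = -0.02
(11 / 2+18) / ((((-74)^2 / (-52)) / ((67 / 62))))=-40937 / 169756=-0.24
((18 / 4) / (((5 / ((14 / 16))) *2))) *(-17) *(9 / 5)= -9639 / 800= -12.05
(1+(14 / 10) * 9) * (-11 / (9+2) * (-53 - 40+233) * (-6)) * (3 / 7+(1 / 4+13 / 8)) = 26316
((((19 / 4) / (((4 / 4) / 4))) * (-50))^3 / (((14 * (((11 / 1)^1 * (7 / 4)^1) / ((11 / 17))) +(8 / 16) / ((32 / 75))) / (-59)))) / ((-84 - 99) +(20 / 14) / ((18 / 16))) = -203959224000000 / 306043219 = -666439.28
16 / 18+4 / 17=172 / 153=1.12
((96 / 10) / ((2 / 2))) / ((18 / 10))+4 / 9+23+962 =8917 / 9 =990.78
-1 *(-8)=8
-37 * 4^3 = -2368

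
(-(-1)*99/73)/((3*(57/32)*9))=352/12483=0.03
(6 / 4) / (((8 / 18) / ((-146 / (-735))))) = 657 / 980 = 0.67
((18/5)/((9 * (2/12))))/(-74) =-6/185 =-0.03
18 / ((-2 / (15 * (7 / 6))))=-315 / 2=-157.50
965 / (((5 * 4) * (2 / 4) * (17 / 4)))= 386 / 17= 22.71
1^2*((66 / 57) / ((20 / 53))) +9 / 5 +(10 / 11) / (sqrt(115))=2*sqrt(115) / 253 +185 / 38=4.95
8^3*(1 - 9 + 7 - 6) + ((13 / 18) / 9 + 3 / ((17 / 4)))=-9868171 / 2754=-3583.21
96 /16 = 6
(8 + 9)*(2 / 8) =17 / 4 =4.25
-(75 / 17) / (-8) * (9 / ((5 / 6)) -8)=105 / 68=1.54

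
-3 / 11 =-0.27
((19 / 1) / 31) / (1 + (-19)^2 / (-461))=2.83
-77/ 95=-0.81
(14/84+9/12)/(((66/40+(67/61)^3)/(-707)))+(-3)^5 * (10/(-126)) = -56313311930/283618293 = -198.55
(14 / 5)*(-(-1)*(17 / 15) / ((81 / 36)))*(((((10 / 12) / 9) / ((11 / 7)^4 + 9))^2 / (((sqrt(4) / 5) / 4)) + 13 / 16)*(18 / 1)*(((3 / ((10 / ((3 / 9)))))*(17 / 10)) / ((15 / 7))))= 352867624684547 / 215539101562500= 1.64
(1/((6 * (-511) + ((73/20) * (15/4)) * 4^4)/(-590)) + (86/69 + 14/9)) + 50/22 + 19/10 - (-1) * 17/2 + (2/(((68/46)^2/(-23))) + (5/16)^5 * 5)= -1739737036858967/251856782622720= -6.91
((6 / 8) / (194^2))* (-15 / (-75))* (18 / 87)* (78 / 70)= 351 / 382005400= 0.00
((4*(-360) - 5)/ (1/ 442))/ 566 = -319345/ 283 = -1128.43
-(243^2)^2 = -3486784401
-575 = -575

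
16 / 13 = 1.23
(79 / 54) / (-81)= -79 / 4374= -0.02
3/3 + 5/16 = 1.31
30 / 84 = 5 / 14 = 0.36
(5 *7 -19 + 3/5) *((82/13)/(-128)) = -3403/4160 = -0.82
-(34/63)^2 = -1156/3969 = -0.29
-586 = -586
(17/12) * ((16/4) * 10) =170/3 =56.67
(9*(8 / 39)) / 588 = 2 / 637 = 0.00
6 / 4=3 / 2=1.50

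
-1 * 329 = -329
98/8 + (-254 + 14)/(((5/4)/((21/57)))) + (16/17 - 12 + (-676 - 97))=-1088569/1292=-842.55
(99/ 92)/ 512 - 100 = -4710301/ 47104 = -100.00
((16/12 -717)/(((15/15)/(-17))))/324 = 36499/972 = 37.55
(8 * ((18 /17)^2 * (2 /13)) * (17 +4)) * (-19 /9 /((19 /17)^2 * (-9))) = 1344 /247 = 5.44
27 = 27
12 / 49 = 0.24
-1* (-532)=532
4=4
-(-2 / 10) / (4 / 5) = 1 / 4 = 0.25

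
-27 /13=-2.08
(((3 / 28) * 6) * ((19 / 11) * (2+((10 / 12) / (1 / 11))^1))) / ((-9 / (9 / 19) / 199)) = -39999 / 308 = -129.87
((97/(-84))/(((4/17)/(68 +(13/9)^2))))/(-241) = 1337339/937008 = 1.43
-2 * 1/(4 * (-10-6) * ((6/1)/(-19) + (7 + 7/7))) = 19/4672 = 0.00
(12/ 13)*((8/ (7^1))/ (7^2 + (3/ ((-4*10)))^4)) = 245760000/ 11415047371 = 0.02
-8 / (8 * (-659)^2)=-1 / 434281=-0.00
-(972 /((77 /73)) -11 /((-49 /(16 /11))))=-496868 /539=-921.83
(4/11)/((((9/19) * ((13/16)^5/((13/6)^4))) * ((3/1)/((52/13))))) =19922944/312741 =63.70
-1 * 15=-15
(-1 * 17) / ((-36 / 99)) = 187 / 4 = 46.75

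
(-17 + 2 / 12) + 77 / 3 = 53 / 6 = 8.83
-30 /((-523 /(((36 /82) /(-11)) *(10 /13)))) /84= -450 /21464443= -0.00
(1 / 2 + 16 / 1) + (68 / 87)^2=259025 / 15138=17.11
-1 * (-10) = 10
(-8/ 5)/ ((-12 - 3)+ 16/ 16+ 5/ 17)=136/ 1165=0.12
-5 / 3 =-1.67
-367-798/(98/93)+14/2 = -7821/7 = -1117.29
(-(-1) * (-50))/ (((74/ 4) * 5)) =-20/ 37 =-0.54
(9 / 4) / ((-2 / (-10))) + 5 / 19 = 875 / 76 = 11.51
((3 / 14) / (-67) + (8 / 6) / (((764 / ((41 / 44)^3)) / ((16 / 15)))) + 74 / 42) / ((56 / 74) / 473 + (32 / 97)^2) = 80786260944212123 / 5068352783522160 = 15.94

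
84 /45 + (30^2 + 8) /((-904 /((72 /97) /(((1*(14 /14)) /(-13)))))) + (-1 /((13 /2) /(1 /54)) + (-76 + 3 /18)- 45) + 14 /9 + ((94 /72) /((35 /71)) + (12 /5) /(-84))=-56610377623 /538623540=-105.10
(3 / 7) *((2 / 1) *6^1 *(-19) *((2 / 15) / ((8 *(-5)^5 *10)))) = 57 / 1093750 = 0.00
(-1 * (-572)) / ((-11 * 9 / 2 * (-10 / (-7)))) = -364 / 45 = -8.09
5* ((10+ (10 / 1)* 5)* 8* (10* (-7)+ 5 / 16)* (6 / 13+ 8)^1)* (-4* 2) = 11321538.46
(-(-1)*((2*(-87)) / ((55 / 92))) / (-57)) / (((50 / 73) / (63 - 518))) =-17723524 / 5225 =-3392.06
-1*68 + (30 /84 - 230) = -4167 /14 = -297.64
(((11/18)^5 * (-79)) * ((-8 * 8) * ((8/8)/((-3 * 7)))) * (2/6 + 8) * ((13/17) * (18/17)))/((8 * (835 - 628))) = -4134984425/49454836578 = -0.08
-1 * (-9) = 9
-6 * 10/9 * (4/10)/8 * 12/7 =-4/7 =-0.57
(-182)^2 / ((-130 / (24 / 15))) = -10192 / 25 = -407.68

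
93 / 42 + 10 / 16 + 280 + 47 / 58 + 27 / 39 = 6003027 / 21112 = 284.34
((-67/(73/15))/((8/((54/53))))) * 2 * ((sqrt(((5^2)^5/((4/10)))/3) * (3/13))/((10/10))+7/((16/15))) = -84796875 * sqrt(30)/201188 - 2849175/123808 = -2331.56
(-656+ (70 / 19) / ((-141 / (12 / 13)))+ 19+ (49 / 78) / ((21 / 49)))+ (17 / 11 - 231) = -1988302973 / 2298582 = -865.01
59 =59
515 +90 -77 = 528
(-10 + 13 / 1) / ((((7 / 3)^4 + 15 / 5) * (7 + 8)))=81 / 13220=0.01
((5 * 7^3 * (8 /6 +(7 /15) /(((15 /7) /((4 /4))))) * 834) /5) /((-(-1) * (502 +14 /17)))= 282867641 /320550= 882.44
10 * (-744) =-7440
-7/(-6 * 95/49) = 343/570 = 0.60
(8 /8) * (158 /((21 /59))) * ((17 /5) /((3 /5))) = 158474 /63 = 2515.46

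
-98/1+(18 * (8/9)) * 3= -50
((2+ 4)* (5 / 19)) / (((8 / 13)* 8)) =195 / 608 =0.32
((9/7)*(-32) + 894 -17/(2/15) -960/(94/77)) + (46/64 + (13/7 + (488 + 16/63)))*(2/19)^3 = -4911109499/81237996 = -60.45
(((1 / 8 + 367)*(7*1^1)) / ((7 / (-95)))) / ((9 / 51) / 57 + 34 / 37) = -1111502755 / 29384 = -37826.80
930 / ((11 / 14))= 13020 / 11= 1183.64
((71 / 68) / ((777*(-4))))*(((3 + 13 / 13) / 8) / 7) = -71 / 2958816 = -0.00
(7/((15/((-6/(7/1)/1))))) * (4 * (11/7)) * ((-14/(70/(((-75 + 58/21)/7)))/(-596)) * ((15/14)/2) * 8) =66748/1788745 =0.04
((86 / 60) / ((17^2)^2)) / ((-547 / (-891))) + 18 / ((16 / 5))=10279398159 / 1827439480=5.63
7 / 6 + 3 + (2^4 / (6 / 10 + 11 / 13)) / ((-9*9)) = 30685 / 7614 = 4.03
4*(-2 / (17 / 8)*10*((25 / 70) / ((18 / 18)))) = -1600 / 119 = -13.45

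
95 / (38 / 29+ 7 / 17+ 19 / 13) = 608855 / 20404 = 29.84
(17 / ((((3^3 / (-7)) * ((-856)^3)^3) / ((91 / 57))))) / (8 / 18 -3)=-10829 / 970482768206526008558320877568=-0.00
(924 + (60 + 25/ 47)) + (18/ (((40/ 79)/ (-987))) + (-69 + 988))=-31193259/ 940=-33184.32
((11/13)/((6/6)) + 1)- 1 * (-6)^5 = 101112/13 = 7777.85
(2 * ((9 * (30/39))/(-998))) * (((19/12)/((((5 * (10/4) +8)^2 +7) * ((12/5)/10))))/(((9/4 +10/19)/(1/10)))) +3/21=2339079363/16374439991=0.14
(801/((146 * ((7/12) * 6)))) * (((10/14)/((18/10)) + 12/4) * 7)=19046/511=37.27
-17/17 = -1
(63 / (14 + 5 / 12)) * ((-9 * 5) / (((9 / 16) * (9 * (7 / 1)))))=-960 / 173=-5.55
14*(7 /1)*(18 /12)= 147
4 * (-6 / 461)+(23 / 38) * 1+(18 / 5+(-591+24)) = -49299751 / 87590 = -562.85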